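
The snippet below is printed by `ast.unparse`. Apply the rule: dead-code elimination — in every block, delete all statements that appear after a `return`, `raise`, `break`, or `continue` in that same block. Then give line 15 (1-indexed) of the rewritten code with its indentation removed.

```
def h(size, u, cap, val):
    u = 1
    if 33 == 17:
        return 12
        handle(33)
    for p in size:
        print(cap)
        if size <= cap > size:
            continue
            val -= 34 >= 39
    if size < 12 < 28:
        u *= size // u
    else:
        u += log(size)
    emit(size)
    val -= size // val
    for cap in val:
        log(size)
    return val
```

Transformed code:
def h(size, u, cap, val):
    u = 1
    if 33 == 17:
        return 12
    for p in size:
        print(cap)
        if size <= cap > size:
            continue
    if size < 12 < 28:
        u *= size // u
    else:
        u += log(size)
    emit(size)
    val -= size // val
    for cap in val:
        log(size)
    return val

for cap in val:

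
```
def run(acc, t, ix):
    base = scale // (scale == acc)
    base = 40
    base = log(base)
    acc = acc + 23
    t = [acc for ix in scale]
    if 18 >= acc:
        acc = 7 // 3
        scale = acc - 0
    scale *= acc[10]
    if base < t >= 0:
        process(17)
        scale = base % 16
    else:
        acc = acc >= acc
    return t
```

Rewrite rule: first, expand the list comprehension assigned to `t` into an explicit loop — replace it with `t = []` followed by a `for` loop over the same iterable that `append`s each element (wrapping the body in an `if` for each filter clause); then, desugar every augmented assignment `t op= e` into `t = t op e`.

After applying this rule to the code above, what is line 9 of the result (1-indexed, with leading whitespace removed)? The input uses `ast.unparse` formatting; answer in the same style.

if 18 >= acc:

Transformed code:
def run(acc, t, ix):
    base = scale // (scale == acc)
    base = 40
    base = log(base)
    acc = acc + 23
    t = []
    for ix in scale:
        t.append(acc)
    if 18 >= acc:
        acc = 7 // 3
        scale = acc - 0
    scale = scale * acc[10]
    if base < t >= 0:
        process(17)
        scale = base % 16
    else:
        acc = acc >= acc
    return t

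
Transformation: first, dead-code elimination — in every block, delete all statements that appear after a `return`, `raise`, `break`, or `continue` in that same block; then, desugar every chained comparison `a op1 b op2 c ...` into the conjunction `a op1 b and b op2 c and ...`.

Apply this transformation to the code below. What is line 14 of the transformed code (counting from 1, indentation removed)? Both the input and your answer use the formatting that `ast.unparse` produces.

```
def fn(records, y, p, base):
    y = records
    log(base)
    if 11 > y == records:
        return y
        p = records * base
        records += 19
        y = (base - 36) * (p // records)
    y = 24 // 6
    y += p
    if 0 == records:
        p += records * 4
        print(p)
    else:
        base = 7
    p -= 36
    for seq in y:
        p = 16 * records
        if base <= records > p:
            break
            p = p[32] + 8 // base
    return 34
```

for seq in y:

Transformed code:
def fn(records, y, p, base):
    y = records
    log(base)
    if 11 > y and y == records:
        return y
    y = 24 // 6
    y += p
    if 0 == records:
        p += records * 4
        print(p)
    else:
        base = 7
    p -= 36
    for seq in y:
        p = 16 * records
        if base <= records and records > p:
            break
    return 34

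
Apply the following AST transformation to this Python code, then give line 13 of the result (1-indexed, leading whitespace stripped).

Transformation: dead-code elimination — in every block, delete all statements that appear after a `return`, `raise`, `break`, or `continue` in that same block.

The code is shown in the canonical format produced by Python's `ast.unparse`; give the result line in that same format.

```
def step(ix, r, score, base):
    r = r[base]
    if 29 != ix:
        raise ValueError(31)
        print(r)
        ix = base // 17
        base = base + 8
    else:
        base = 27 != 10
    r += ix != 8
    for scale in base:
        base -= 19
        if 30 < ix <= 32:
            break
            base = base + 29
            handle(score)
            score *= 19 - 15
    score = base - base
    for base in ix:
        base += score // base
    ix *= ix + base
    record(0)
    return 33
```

for base in ix:

Transformed code:
def step(ix, r, score, base):
    r = r[base]
    if 29 != ix:
        raise ValueError(31)
    else:
        base = 27 != 10
    r += ix != 8
    for scale in base:
        base -= 19
        if 30 < ix <= 32:
            break
    score = base - base
    for base in ix:
        base += score // base
    ix *= ix + base
    record(0)
    return 33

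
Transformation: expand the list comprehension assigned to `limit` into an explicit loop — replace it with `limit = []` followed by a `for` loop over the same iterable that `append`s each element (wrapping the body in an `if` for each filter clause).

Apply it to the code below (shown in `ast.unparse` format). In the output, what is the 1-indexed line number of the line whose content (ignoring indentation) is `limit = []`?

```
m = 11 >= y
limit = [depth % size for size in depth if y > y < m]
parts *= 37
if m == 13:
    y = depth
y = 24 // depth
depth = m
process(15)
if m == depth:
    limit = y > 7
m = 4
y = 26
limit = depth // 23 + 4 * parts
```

2

Transformed code:
m = 11 >= y
limit = []
for size in depth:
    if y > y < m:
        limit.append(depth % size)
parts *= 37
if m == 13:
    y = depth
y = 24 // depth
depth = m
process(15)
if m == depth:
    limit = y > 7
m = 4
y = 26
limit = depth // 23 + 4 * parts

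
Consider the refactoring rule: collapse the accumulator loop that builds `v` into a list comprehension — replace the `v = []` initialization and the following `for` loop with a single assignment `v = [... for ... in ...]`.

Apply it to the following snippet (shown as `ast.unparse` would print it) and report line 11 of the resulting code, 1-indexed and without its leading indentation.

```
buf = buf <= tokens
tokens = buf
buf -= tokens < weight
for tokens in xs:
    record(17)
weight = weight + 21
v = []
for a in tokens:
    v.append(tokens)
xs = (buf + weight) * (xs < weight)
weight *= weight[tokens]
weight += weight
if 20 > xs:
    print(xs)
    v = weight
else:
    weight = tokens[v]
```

Transformed code:
buf = buf <= tokens
tokens = buf
buf -= tokens < weight
for tokens in xs:
    record(17)
weight = weight + 21
v = [tokens for a in tokens]
xs = (buf + weight) * (xs < weight)
weight *= weight[tokens]
weight += weight
if 20 > xs:
    print(xs)
    v = weight
else:
    weight = tokens[v]

if 20 > xs:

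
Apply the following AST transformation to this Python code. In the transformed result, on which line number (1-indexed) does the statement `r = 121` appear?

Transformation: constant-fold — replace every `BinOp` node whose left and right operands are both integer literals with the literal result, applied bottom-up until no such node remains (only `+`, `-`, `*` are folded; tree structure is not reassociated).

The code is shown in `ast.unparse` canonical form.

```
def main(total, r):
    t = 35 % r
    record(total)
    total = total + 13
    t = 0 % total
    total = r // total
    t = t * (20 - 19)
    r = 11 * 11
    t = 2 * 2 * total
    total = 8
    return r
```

8

Transformed code:
def main(total, r):
    t = 35 % r
    record(total)
    total = total + 13
    t = 0 % total
    total = r // total
    t = t * 1
    r = 121
    t = 4 * total
    total = 8
    return r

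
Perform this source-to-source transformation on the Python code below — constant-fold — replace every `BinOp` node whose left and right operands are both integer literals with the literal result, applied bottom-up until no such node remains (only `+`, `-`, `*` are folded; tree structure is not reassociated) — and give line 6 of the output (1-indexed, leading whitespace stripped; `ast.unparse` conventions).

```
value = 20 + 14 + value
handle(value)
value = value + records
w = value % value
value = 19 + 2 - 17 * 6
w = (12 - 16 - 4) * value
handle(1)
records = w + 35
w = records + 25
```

w = -8 * value

Transformed code:
value = 34 + value
handle(value)
value = value + records
w = value % value
value = -81
w = -8 * value
handle(1)
records = w + 35
w = records + 25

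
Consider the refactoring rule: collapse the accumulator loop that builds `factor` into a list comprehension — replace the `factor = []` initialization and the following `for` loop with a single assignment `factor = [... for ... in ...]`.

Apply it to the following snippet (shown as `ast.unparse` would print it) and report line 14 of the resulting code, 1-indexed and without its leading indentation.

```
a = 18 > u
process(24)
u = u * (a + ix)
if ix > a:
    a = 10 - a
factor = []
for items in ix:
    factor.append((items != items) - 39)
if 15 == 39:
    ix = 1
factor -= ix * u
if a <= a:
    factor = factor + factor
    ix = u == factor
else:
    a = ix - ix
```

Transformed code:
a = 18 > u
process(24)
u = u * (a + ix)
if ix > a:
    a = 10 - a
factor = [(items != items) - 39 for items in ix]
if 15 == 39:
    ix = 1
factor -= ix * u
if a <= a:
    factor = factor + factor
    ix = u == factor
else:
    a = ix - ix

a = ix - ix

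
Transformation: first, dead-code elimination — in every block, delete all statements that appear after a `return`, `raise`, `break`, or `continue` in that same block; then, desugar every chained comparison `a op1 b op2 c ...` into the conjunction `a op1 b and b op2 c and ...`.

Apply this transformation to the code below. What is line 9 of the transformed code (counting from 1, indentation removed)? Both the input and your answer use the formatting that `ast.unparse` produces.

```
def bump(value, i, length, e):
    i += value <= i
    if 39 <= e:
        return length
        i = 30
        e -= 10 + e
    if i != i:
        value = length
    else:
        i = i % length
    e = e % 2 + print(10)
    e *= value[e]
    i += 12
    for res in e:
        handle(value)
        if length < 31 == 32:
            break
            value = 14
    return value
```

Transformed code:
def bump(value, i, length, e):
    i += value <= i
    if 39 <= e:
        return length
    if i != i:
        value = length
    else:
        i = i % length
    e = e % 2 + print(10)
    e *= value[e]
    i += 12
    for res in e:
        handle(value)
        if length < 31 and 31 == 32:
            break
    return value

e = e % 2 + print(10)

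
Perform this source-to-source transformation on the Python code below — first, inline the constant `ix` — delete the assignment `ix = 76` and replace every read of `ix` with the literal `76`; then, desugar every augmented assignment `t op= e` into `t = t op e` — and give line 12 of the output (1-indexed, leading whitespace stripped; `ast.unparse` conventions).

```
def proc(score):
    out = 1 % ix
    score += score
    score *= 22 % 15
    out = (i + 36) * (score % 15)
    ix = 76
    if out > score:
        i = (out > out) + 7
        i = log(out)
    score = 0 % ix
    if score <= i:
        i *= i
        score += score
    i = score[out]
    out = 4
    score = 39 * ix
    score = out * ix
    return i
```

Transformed code:
def proc(score):
    out = 1 % 76
    score = score + score
    score = score * (22 % 15)
    out = (i + 36) * (score % 15)
    if out > score:
        i = (out > out) + 7
        i = log(out)
    score = 0 % 76
    if score <= i:
        i = i * i
        score = score + score
    i = score[out]
    out = 4
    score = 39 * 76
    score = out * 76
    return i

score = score + score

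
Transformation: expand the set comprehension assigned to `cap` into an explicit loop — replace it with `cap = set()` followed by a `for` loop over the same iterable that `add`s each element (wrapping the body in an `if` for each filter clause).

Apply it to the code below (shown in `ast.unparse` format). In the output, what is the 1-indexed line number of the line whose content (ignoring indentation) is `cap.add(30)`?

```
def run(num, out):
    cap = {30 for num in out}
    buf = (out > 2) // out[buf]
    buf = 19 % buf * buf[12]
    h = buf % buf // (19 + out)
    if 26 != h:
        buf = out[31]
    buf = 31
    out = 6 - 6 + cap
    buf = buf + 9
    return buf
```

4

Transformed code:
def run(num, out):
    cap = set()
    for num in out:
        cap.add(30)
    buf = (out > 2) // out[buf]
    buf = 19 % buf * buf[12]
    h = buf % buf // (19 + out)
    if 26 != h:
        buf = out[31]
    buf = 31
    out = 6 - 6 + cap
    buf = buf + 9
    return buf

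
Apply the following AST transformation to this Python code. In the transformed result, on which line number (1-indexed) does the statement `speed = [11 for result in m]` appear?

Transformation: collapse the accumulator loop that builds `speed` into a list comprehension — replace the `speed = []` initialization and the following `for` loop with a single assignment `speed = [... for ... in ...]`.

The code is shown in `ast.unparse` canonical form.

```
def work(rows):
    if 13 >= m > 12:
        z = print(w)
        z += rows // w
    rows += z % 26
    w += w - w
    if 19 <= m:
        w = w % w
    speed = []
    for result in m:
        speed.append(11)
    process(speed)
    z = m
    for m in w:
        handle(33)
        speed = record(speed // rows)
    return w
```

Transformed code:
def work(rows):
    if 13 >= m > 12:
        z = print(w)
        z += rows // w
    rows += z % 26
    w += w - w
    if 19 <= m:
        w = w % w
    speed = [11 for result in m]
    process(speed)
    z = m
    for m in w:
        handle(33)
        speed = record(speed // rows)
    return w

9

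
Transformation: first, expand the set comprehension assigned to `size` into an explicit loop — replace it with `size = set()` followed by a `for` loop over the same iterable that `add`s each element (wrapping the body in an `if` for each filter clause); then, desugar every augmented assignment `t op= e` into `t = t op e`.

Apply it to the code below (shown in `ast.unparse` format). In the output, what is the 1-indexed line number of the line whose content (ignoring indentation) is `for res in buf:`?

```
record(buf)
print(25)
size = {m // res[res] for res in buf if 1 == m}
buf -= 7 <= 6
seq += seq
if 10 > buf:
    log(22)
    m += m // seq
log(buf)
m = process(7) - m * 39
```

Transformed code:
record(buf)
print(25)
size = set()
for res in buf:
    if 1 == m:
        size.add(m // res[res])
buf = buf - (7 <= 6)
seq = seq + seq
if 10 > buf:
    log(22)
    m = m + m // seq
log(buf)
m = process(7) - m * 39

4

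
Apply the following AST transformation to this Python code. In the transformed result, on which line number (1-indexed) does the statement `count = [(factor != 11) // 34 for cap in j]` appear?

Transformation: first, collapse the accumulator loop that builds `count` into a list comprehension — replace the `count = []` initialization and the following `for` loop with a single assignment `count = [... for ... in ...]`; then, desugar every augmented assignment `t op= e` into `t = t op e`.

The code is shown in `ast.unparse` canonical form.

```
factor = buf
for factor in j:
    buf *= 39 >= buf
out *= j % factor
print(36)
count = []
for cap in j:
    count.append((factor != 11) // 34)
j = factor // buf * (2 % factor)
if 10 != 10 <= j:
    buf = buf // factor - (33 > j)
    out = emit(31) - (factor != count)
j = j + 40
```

6

Transformed code:
factor = buf
for factor in j:
    buf = buf * (39 >= buf)
out = out * (j % factor)
print(36)
count = [(factor != 11) // 34 for cap in j]
j = factor // buf * (2 % factor)
if 10 != 10 <= j:
    buf = buf // factor - (33 > j)
    out = emit(31) - (factor != count)
j = j + 40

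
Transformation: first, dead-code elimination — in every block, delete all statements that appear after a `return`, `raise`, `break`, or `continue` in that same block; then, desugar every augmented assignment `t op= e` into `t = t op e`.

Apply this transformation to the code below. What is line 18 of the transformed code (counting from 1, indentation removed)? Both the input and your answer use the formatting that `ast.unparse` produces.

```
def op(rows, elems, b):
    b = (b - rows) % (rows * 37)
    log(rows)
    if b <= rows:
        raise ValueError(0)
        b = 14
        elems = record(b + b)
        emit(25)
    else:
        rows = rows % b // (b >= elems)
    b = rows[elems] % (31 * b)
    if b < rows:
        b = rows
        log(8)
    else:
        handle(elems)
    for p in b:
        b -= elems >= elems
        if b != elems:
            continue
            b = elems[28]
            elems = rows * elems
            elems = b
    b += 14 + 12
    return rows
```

Transformed code:
def op(rows, elems, b):
    b = (b - rows) % (rows * 37)
    log(rows)
    if b <= rows:
        raise ValueError(0)
    else:
        rows = rows % b // (b >= elems)
    b = rows[elems] % (31 * b)
    if b < rows:
        b = rows
        log(8)
    else:
        handle(elems)
    for p in b:
        b = b - (elems >= elems)
        if b != elems:
            continue
    b = b + (14 + 12)
    return rows

b = b + (14 + 12)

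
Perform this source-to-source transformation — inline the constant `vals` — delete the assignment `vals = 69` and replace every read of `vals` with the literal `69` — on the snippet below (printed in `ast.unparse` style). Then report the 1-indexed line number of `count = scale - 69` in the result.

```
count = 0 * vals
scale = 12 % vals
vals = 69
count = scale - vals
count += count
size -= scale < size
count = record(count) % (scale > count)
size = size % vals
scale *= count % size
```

3

Transformed code:
count = 0 * 69
scale = 12 % 69
count = scale - 69
count += count
size -= scale < size
count = record(count) % (scale > count)
size = size % 69
scale *= count % size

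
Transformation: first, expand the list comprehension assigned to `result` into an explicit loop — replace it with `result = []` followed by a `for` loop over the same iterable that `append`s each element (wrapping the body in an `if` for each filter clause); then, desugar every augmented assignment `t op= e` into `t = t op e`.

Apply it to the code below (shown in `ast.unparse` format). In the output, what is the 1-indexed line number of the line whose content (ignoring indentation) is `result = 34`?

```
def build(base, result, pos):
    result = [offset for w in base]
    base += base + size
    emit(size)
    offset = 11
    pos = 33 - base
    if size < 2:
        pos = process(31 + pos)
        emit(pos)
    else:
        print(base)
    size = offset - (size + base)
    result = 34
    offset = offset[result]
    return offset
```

15

Transformed code:
def build(base, result, pos):
    result = []
    for w in base:
        result.append(offset)
    base = base + (base + size)
    emit(size)
    offset = 11
    pos = 33 - base
    if size < 2:
        pos = process(31 + pos)
        emit(pos)
    else:
        print(base)
    size = offset - (size + base)
    result = 34
    offset = offset[result]
    return offset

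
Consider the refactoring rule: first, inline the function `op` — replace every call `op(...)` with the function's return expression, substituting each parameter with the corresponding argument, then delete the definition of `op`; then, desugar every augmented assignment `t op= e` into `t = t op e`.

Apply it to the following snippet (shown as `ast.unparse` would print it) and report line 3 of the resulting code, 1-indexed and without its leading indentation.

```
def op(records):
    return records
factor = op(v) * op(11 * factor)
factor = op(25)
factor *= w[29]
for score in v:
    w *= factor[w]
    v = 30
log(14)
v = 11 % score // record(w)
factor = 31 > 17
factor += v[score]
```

Transformed code:
factor = v * (11 * factor)
factor = 25
factor = factor * w[29]
for score in v:
    w = w * factor[w]
    v = 30
log(14)
v = 11 % score // record(w)
factor = 31 > 17
factor = factor + v[score]

factor = factor * w[29]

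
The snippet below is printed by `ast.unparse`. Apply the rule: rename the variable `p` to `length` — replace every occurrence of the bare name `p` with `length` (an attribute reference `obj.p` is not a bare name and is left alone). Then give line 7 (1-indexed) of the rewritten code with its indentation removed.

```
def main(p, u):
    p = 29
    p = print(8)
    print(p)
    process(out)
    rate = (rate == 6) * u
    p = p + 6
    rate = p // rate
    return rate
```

length = length + 6

Transformed code:
def main(length, u):
    length = 29
    length = print(8)
    print(length)
    process(out)
    rate = (rate == 6) * u
    length = length + 6
    rate = length // rate
    return rate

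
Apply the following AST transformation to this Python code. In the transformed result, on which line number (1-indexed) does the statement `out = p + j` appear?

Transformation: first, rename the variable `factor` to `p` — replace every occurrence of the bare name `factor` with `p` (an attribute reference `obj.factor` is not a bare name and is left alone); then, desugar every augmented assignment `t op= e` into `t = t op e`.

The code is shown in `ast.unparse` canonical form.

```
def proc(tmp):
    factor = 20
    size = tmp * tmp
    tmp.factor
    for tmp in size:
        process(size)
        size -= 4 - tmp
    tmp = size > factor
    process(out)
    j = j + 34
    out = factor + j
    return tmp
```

Transformed code:
def proc(tmp):
    p = 20
    size = tmp * tmp
    tmp.factor
    for tmp in size:
        process(size)
        size = size - (4 - tmp)
    tmp = size > p
    process(out)
    j = j + 34
    out = p + j
    return tmp

11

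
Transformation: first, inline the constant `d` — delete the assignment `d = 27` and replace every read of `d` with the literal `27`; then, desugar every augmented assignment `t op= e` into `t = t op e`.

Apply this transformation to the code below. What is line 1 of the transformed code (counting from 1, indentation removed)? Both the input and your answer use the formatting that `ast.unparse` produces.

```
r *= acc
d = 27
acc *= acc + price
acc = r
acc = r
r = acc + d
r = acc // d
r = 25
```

Transformed code:
r = r * acc
acc = acc * (acc + price)
acc = r
acc = r
r = acc + 27
r = acc // 27
r = 25

r = r * acc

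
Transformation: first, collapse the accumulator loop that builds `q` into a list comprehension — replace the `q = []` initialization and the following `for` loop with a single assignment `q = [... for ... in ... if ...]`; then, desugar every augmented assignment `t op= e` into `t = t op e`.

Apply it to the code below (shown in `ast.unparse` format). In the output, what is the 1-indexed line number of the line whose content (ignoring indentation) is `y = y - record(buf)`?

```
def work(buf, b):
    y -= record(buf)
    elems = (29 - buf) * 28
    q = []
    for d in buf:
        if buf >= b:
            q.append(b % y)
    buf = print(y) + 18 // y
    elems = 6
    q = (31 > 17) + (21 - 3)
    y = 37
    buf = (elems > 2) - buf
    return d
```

2

Transformed code:
def work(buf, b):
    y = y - record(buf)
    elems = (29 - buf) * 28
    q = [b % y for d in buf if buf >= b]
    buf = print(y) + 18 // y
    elems = 6
    q = (31 > 17) + (21 - 3)
    y = 37
    buf = (elems > 2) - buf
    return d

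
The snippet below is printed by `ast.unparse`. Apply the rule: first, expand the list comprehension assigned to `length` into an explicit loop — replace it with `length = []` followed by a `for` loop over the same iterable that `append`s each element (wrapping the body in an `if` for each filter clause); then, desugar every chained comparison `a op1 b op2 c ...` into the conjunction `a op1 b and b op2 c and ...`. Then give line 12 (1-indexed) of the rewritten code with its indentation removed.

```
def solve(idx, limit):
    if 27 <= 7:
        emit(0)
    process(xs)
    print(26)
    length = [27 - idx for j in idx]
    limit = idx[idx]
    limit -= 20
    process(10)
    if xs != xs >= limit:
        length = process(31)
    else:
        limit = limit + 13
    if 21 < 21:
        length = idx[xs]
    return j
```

if xs != xs and xs >= limit:

Transformed code:
def solve(idx, limit):
    if 27 <= 7:
        emit(0)
    process(xs)
    print(26)
    length = []
    for j in idx:
        length.append(27 - idx)
    limit = idx[idx]
    limit -= 20
    process(10)
    if xs != xs and xs >= limit:
        length = process(31)
    else:
        limit = limit + 13
    if 21 < 21:
        length = idx[xs]
    return j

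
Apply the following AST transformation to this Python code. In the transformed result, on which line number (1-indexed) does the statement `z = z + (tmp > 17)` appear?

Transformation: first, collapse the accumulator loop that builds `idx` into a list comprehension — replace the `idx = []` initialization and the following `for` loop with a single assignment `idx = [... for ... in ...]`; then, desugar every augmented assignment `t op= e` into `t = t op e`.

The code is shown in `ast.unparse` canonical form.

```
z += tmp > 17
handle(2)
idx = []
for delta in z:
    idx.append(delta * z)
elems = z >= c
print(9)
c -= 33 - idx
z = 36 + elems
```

1

Transformed code:
z = z + (tmp > 17)
handle(2)
idx = [delta * z for delta in z]
elems = z >= c
print(9)
c = c - (33 - idx)
z = 36 + elems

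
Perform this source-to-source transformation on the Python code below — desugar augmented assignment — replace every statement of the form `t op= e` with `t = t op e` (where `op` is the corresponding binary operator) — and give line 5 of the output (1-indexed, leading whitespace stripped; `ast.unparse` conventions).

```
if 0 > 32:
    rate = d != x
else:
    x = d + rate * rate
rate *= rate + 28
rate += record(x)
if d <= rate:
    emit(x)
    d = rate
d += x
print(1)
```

rate = rate * (rate + 28)

Transformed code:
if 0 > 32:
    rate = d != x
else:
    x = d + rate * rate
rate = rate * (rate + 28)
rate = rate + record(x)
if d <= rate:
    emit(x)
    d = rate
d = d + x
print(1)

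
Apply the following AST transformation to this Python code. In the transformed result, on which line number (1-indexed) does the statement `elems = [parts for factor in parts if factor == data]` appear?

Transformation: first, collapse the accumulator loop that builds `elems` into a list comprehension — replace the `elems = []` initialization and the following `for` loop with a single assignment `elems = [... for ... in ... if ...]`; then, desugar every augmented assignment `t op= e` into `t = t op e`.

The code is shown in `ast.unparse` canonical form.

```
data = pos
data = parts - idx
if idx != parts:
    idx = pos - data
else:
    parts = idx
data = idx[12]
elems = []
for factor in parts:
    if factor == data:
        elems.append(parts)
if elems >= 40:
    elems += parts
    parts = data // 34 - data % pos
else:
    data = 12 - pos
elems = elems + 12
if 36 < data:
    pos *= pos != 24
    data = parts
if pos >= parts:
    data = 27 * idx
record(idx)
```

8

Transformed code:
data = pos
data = parts - idx
if idx != parts:
    idx = pos - data
else:
    parts = idx
data = idx[12]
elems = [parts for factor in parts if factor == data]
if elems >= 40:
    elems = elems + parts
    parts = data // 34 - data % pos
else:
    data = 12 - pos
elems = elems + 12
if 36 < data:
    pos = pos * (pos != 24)
    data = parts
if pos >= parts:
    data = 27 * idx
record(idx)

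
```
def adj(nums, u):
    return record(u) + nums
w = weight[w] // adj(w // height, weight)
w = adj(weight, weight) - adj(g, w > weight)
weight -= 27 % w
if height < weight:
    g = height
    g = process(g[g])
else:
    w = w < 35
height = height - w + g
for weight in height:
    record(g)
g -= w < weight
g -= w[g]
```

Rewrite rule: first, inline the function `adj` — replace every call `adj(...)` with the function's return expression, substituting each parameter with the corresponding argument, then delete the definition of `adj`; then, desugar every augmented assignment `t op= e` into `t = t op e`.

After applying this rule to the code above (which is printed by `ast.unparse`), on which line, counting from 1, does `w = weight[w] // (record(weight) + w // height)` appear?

1

Transformed code:
w = weight[w] // (record(weight) + w // height)
w = record(weight) + weight - (record(w > weight) + g)
weight = weight - 27 % w
if height < weight:
    g = height
    g = process(g[g])
else:
    w = w < 35
height = height - w + g
for weight in height:
    record(g)
g = g - (w < weight)
g = g - w[g]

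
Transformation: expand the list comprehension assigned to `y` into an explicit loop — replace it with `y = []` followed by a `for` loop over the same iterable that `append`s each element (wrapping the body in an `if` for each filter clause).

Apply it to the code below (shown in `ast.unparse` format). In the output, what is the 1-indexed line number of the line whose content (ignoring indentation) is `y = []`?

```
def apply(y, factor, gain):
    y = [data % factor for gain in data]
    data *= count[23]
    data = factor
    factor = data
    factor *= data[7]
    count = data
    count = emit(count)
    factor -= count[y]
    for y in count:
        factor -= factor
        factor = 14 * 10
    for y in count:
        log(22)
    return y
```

Transformed code:
def apply(y, factor, gain):
    y = []
    for gain in data:
        y.append(data % factor)
    data *= count[23]
    data = factor
    factor = data
    factor *= data[7]
    count = data
    count = emit(count)
    factor -= count[y]
    for y in count:
        factor -= factor
        factor = 14 * 10
    for y in count:
        log(22)
    return y

2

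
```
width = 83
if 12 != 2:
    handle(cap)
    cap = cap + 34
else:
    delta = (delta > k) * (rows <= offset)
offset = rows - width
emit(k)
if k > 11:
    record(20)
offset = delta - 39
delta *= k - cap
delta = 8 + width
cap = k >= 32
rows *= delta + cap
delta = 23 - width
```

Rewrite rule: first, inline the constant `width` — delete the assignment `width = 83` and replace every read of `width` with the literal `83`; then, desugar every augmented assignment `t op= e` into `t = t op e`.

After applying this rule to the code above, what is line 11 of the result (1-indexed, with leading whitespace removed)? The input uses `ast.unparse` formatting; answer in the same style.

delta = delta * (k - cap)

Transformed code:
if 12 != 2:
    handle(cap)
    cap = cap + 34
else:
    delta = (delta > k) * (rows <= offset)
offset = rows - 83
emit(k)
if k > 11:
    record(20)
offset = delta - 39
delta = delta * (k - cap)
delta = 8 + 83
cap = k >= 32
rows = rows * (delta + cap)
delta = 23 - 83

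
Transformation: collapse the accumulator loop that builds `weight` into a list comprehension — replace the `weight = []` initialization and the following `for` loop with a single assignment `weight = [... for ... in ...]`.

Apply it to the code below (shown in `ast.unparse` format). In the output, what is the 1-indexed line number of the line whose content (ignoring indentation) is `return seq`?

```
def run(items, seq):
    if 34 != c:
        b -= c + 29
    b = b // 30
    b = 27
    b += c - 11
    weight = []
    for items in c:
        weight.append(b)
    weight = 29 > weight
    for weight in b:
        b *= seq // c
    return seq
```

Transformed code:
def run(items, seq):
    if 34 != c:
        b -= c + 29
    b = b // 30
    b = 27
    b += c - 11
    weight = [b for items in c]
    weight = 29 > weight
    for weight in b:
        b *= seq // c
    return seq

11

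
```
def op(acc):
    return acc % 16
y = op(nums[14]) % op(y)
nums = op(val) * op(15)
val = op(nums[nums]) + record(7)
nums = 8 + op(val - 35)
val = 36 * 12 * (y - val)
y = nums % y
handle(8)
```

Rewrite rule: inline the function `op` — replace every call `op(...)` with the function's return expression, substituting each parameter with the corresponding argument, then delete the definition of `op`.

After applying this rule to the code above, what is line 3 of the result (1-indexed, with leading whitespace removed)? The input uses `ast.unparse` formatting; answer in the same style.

Transformed code:
y = nums[14] % 16 % (y % 16)
nums = val % 16 * (15 % 16)
val = nums[nums] % 16 + record(7)
nums = 8 + (val - 35) % 16
val = 36 * 12 * (y - val)
y = nums % y
handle(8)

val = nums[nums] % 16 + record(7)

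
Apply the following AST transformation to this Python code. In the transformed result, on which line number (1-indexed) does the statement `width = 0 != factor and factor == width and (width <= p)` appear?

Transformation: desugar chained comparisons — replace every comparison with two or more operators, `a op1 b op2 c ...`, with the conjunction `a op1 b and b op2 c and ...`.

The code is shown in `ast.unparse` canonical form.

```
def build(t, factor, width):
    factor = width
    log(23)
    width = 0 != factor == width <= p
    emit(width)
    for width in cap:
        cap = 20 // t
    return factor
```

4

Transformed code:
def build(t, factor, width):
    factor = width
    log(23)
    width = 0 != factor and factor == width and (width <= p)
    emit(width)
    for width in cap:
        cap = 20 // t
    return factor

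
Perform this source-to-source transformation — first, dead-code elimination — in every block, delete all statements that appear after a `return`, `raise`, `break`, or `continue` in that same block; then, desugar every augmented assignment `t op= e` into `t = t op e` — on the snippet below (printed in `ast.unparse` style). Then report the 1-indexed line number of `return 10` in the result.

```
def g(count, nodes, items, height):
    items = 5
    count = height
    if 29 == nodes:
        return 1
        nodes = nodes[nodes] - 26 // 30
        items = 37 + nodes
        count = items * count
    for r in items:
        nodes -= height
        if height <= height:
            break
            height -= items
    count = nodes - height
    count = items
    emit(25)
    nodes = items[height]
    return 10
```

14

Transformed code:
def g(count, nodes, items, height):
    items = 5
    count = height
    if 29 == nodes:
        return 1
    for r in items:
        nodes = nodes - height
        if height <= height:
            break
    count = nodes - height
    count = items
    emit(25)
    nodes = items[height]
    return 10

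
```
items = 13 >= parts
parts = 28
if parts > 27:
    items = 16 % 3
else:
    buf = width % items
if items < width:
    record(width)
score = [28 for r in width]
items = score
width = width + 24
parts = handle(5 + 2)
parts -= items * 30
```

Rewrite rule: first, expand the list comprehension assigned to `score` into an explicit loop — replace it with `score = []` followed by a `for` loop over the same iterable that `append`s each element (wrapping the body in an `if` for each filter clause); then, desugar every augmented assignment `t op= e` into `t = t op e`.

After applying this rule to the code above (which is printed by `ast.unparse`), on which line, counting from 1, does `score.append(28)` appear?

11

Transformed code:
items = 13 >= parts
parts = 28
if parts > 27:
    items = 16 % 3
else:
    buf = width % items
if items < width:
    record(width)
score = []
for r in width:
    score.append(28)
items = score
width = width + 24
parts = handle(5 + 2)
parts = parts - items * 30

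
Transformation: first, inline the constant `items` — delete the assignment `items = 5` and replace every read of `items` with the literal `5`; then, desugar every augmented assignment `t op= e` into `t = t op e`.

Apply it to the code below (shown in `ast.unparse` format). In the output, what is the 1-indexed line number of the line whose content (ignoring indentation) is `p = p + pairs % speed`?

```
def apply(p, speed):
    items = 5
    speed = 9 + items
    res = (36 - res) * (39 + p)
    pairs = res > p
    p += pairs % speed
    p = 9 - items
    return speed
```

5

Transformed code:
def apply(p, speed):
    speed = 9 + 5
    res = (36 - res) * (39 + p)
    pairs = res > p
    p = p + pairs % speed
    p = 9 - 5
    return speed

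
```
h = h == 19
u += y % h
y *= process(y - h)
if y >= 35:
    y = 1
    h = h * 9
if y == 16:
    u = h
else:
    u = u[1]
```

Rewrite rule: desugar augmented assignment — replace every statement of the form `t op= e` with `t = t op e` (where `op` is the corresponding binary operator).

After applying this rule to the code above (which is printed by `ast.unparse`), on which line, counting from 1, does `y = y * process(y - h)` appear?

3

Transformed code:
h = h == 19
u = u + y % h
y = y * process(y - h)
if y >= 35:
    y = 1
    h = h * 9
if y == 16:
    u = h
else:
    u = u[1]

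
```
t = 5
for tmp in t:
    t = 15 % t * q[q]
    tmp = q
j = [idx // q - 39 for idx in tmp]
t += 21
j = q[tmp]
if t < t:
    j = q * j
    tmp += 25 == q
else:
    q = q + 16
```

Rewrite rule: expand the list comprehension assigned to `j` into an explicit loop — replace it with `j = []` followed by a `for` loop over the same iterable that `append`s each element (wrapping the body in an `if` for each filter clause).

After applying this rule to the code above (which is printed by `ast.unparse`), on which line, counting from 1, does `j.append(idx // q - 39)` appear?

Transformed code:
t = 5
for tmp in t:
    t = 15 % t * q[q]
    tmp = q
j = []
for idx in tmp:
    j.append(idx // q - 39)
t += 21
j = q[tmp]
if t < t:
    j = q * j
    tmp += 25 == q
else:
    q = q + 16

7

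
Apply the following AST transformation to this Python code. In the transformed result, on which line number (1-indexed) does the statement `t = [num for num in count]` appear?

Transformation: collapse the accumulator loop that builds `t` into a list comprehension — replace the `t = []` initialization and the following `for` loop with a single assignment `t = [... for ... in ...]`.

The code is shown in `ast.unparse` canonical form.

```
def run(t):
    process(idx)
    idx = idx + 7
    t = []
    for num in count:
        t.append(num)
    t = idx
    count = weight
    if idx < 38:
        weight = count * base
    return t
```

4

Transformed code:
def run(t):
    process(idx)
    idx = idx + 7
    t = [num for num in count]
    t = idx
    count = weight
    if idx < 38:
        weight = count * base
    return t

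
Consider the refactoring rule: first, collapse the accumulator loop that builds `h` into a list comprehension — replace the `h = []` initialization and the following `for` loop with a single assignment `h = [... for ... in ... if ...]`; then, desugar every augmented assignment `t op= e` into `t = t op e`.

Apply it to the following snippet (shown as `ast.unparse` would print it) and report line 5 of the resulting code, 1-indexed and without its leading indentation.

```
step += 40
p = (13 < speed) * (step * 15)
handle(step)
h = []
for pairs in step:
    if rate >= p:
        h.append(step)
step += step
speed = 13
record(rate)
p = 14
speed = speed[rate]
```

Transformed code:
step = step + 40
p = (13 < speed) * (step * 15)
handle(step)
h = [step for pairs in step if rate >= p]
step = step + step
speed = 13
record(rate)
p = 14
speed = speed[rate]

step = step + step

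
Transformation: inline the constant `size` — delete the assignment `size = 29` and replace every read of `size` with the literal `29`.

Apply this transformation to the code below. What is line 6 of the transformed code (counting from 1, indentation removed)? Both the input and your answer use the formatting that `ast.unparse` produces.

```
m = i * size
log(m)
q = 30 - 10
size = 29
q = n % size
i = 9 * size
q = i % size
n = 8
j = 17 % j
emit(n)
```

Transformed code:
m = i * 29
log(m)
q = 30 - 10
q = n % 29
i = 9 * 29
q = i % 29
n = 8
j = 17 % j
emit(n)

q = i % 29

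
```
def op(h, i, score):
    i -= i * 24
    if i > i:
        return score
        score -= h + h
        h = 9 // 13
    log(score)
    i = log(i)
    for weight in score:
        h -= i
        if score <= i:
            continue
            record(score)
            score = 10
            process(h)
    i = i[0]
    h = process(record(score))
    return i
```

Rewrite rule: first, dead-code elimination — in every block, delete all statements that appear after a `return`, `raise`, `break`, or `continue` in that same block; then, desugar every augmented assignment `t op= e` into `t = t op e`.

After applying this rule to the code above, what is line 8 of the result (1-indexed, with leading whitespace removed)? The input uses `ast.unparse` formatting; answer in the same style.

h = h - i

Transformed code:
def op(h, i, score):
    i = i - i * 24
    if i > i:
        return score
    log(score)
    i = log(i)
    for weight in score:
        h = h - i
        if score <= i:
            continue
    i = i[0]
    h = process(record(score))
    return i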